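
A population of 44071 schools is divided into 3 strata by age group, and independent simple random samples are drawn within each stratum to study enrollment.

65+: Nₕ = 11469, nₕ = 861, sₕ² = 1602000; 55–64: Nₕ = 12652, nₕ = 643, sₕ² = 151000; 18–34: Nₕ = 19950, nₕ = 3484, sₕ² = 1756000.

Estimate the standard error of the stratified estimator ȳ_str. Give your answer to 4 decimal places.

14.8380

Var(ȳ_str) = Σₕ Wₕ²(1 − fₕ)sₕ²/nₕ with Wₕ = Nₕ/N, N = 44071.
65+: Wₕ = 0.26023916; term = 0.26023916²·(1 − 0.07507193)·1602000/861 = 116.55009.
55–64: Wₕ = 0.28708221; term = 0.28708221²·(1 − 0.05082200)·151000/643 = 18.370721.
18–34: Wₕ = 0.45267863; term = 0.45267863²·(1 − 0.17463659)·1756000/3484 = 85.24552.
Sum = 220.16633.
SE = √(220.16633) = 14.8380.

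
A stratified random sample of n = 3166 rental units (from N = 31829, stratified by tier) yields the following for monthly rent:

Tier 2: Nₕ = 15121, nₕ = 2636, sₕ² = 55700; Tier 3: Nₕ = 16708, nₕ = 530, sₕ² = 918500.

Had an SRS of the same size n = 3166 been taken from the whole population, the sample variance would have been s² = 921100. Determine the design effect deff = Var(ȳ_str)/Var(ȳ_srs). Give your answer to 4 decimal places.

1.7799

Var(ȳ_str) = Σ Wₕ²(1−fₕ)sₕ²/nₕ with Wₕ = Nₕ/31829:
  Tier 2: (15121/31829)²·(1−2636/15121)·55700/2636 = 3.9376115
  Tier 3: (16708/31829)²·(1−530/16708)·918500/530 = 462.38805
  → Var(ȳ_str) = 466.32566.
Var(ȳ_srs) = (1 − 3166/31829)·921100/3166 = 261.99592.
deff = 466.32566 / 261.99592 = 1.7799.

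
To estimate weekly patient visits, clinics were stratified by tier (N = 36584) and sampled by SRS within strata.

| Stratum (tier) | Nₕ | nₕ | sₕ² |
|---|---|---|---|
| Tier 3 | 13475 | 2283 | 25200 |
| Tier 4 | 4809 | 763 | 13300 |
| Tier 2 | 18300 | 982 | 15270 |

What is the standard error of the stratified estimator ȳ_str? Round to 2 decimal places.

Var(ȳ_str) = Σₕ Wₕ²(1 − fₕ)sₕ²/nₕ with Wₕ = Nₕ/N, N = 36584.
Tier 3: Wₕ = 0.36833042; term = 0.36833042²·(1 − 0.16942486)·25200/2283 = 1.2437948.
Tier 4: Wₕ = 0.13145091; term = 0.13145091²·(1 − 0.15866084)·13300/763 = 0.25341095.
Tier 2: Wₕ = 0.50021867; term = 0.50021867²·(1 − 0.05366120)·15270/982 = 3.6820866.
Sum = 5.1792924.
SE = √(5.1792924) = 2.28.

2.28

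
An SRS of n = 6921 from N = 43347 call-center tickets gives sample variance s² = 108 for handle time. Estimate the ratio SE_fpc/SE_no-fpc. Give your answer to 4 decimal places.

f = n/N = 6921/43347 = 0.15966503.
SE_no-fpc = √(s²/n) = 0.1249187; SE_fpc = √((1−f)s²/n) = 0.1145127.
Ratio = √(1−f) = 0.91669786.

0.9167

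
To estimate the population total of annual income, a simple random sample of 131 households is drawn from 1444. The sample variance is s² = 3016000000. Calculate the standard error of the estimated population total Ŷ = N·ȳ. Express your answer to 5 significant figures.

6.6069 × 10^6

Var(Ŷ) = N²·Var(ȳ) = N²·(1 − n/N)·s²/n.
f = 131/1444 = 0.09072022; Var(ȳ) = 0.90927978·3016000000/131 = 2.0934258 × 10^7.
Var(Ŷ) = 1444² · (2.0934258 × 10^7) = 4.3650775 × 10^13.
SE(Ŷ) = √(4.3650775 × 10^13) = 6.6069 × 10^6.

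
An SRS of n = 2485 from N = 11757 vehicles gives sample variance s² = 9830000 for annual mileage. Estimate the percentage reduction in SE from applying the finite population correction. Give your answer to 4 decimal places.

11.1948

f = n/N = 2485/11757 = 0.21136344.
SE_no-fpc = √(s²/n) = 62.894629; SE_fpc = √((1−f)s²/n) = 55.853709.
Ratio = √(1−f) = 0.88805211. Reduction = 100·(1 − 0.88805211) = 11.1948%.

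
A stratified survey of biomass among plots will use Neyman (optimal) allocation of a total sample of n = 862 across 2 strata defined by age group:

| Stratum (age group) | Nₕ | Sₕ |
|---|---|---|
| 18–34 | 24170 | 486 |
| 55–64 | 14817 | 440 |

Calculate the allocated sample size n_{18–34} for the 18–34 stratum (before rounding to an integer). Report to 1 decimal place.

554.3

Neyman allocation: nₕ = n·NₕSₕ / Σⱼ NⱼSⱼ.
Σ NⱼSⱼ = 24170·486 + 14817·440 = 1.82661 × 10^7.
n_{18–34} = 862·24170·486 / (1.82661 × 10^7) = 554.3.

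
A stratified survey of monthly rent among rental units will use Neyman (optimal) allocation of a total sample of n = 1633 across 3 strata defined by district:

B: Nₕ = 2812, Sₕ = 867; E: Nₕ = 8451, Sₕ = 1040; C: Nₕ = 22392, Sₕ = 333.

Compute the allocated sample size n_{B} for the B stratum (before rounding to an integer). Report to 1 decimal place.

213.1

Neyman allocation: nₕ = n·NₕSₕ / Σⱼ NⱼSⱼ.
Σ NⱼSⱼ = 2812·867 + 8451·1040 + 22392·333 = 1.868358 × 10^7.
n_{B} = 1633·2812·867 / (1.868358 × 10^7) = 213.1.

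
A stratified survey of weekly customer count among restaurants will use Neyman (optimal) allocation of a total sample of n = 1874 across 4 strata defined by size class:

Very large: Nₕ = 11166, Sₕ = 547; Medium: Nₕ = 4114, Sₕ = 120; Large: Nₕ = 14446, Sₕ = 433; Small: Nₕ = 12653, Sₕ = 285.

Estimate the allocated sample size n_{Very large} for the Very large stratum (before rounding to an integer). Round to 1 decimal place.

695.3

Neyman allocation: nₕ = n·NₕSₕ / Σⱼ NⱼSⱼ.
Σ NⱼSⱼ = 11166·547 + 4114·120 + 14446·433 + 12653·285 = 1.6462705 × 10^7.
n_{Very large} = 1874·11166·547 / (1.6462705 × 10^7) = 695.3.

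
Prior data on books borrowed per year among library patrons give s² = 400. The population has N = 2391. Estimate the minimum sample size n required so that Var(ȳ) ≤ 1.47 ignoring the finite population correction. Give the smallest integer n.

273

Without fpc, n₀ = s²/D = 400/1.47 = 272.1088.
Rounding up, n = 273.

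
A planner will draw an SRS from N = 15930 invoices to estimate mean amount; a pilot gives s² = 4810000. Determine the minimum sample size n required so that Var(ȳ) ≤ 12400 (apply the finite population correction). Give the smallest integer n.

Without fpc, n₀ = s²/D = 4810000/12400 = 387.9032.
With fpc, (1 − n/N)·s²/n ≤ D requires n ≥ n₀/(1 + n₀/N) = 387.9032/(1 + 387.9032/15930) = 378.6821.
Rounding up, n = 379.

379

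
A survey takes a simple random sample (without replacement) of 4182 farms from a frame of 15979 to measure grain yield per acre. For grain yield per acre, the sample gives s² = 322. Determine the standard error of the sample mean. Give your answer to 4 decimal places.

0.2384

Under SRS without replacement, Var(ȳ) = (1 − f)·s²/n with f = n/N = 4182/15979 = 0.26171851.
Var(ȳ) = (1 − 0.26171851)·322/4182 = 0.73828149·0.076996652 = 0.056845204.
SE(ȳ) = √(0.056845204) = 0.2384.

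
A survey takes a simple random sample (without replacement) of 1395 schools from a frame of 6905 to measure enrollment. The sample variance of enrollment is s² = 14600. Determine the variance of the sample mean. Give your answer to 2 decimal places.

8.35

Under SRS without replacement, Var(ȳ) = (1 − f)·s²/n with f = n/N = 1395/6905 = 0.20202752.
Var(ȳ) = (1 − 0.20202752)·14600/1395 = 0.79797248·10.46595 = 8.35154.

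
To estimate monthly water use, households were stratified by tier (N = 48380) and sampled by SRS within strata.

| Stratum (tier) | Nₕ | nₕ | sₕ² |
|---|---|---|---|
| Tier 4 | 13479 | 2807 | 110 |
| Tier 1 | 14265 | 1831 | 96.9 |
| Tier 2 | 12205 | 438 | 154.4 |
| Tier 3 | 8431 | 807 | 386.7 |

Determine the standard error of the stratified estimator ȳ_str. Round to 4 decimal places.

0.2030

Var(ȳ_str) = Σₕ Wₕ²(1 − fₕ)sₕ²/nₕ with Wₕ = Nₕ/N, N = 48380.
Tier 4: Wₕ = 0.27860686; term = 0.27860686²·(1 − 0.20824987)·110/2807 = 0.0024083635.
Tier 1: Wₕ = 0.29485325; term = 0.29485325²·(1 − 0.12835612)·96.9/1831 = 0.0040103876.
Tier 2: Wₕ = 0.25227367; term = 0.25227367²·(1 − 0.03588693)·154.4/438 = 0.021629426.
Tier 3: Wₕ = 0.17426623; term = 0.17426623²·(1 − 0.09571818)·386.7/807 = 0.013159242.
Sum = 0.041207419.
SE = √(0.041207419) = 0.2030.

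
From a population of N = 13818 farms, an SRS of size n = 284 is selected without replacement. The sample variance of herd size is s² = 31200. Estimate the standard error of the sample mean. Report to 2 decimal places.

Under SRS without replacement, Var(ȳ) = (1 − f)·s²/n with f = n/N = 284/13818 = 0.02055290.
Var(ȳ) = (1 − 0.02055290)·31200/284 = 0.97944710·109.85915 = 107.60123.
SE(ȳ) = √(107.60123) = 10.37.

10.37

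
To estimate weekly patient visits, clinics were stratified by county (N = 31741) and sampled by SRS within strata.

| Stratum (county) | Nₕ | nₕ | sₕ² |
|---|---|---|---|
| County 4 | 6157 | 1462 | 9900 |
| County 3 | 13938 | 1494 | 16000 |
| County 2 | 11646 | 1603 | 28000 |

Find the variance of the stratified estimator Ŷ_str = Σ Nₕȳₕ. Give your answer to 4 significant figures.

4.096 × 10^9

Var(Ŷ_str) = Σₕ Nₕ²(1 − fₕ)sₕ²/nₕ.
County 4: 6157²·(1 − 1462/6157)·9900/1462 = 1.9574585 × 10^8.
County 3: 13938²·(1 − 1494/13938)·16000/1494 = 1.8575044 × 10^9.
County 2: 11646²·(1 − 1603/11646)·28000/1603 = 2.042983 × 10^9.
Sum = 4.0962333 × 10^9.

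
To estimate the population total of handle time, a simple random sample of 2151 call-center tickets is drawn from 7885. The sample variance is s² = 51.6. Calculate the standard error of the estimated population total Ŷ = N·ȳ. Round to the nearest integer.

1041

Var(Ŷ) = N²·Var(ȳ) = N²·(1 − n/N)·s²/n.
f = 2151/7885 = 0.27279645; Var(ȳ) = 0.72720355·51.6/2151 = 0.017444771.
Var(Ŷ) = 7885² · 0.017444771 = 1.0845977 × 10^6.
SE(Ŷ) = √(1.0845977 × 10^6) = 1041.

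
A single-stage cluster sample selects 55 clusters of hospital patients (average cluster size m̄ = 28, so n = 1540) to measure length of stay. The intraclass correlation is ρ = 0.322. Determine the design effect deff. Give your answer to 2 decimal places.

9.69

deff = 1 + (28 − 1)·0.322 = 1 + 8.694 = 9.694.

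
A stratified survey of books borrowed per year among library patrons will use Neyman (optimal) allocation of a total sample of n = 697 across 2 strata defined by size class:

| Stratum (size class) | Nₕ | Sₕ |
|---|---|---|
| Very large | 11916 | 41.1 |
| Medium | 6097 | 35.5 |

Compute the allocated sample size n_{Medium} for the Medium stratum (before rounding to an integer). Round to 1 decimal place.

213.6

Neyman allocation: nₕ = n·NₕSₕ / Σⱼ NⱼSⱼ.
Σ NⱼSⱼ = 11916·41.1 + 6097·35.5 = 706191.1.
n_{Medium} = 697·6097·35.5 / 706191.1 = 213.6.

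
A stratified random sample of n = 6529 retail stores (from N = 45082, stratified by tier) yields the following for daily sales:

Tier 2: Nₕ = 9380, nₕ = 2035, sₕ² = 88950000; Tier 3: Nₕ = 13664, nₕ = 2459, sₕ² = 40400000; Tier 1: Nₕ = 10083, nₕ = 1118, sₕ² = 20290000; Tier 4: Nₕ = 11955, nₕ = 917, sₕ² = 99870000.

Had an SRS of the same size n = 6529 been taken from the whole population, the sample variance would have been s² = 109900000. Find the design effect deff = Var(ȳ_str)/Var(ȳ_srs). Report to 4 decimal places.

0.7362

Var(ȳ_str) = Σ Wₕ²(1−fₕ)sₕ²/nₕ with Wₕ = Nₕ/45082:
  Tier 2: (9380/45082)²·(1−2035/9380)·88950000/2035 = 1481.7326
  Tier 3: (13664/45082)²·(1−2459/13664)·40400000/2459 = 1237.6738
  Tier 1: (10083/45082)²·(1−1118/10083)·20290000/1118 = 807.18662
  Tier 4: (11955/45082)²·(1−917/11955)·99870000/917 = 7071.3012
  → Var(ȳ_str) = 10597.894.
Var(ȳ_srs) = (1 − 6529/45082)·109900000/6529 = 14394.813.
deff = 10597.894 / 14394.813 = 0.7362.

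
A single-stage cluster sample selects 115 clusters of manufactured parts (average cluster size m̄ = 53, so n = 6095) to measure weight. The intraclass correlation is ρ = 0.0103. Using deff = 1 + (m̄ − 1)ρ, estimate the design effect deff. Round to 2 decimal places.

1.54

deff = 1 + (53 − 1)·0.0103 = 1 + 0.5356 = 1.5356.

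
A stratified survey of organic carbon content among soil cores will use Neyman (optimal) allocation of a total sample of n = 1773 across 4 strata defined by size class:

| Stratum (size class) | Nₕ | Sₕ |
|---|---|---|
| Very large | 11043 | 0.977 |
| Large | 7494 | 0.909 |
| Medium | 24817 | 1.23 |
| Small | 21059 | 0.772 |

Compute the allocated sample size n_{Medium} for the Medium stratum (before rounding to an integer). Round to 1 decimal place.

Neyman allocation: nₕ = n·NₕSₕ / Σⱼ NⱼSⱼ.
Σ NⱼSⱼ = 11043·0.977 + 7494·0.909 + 24817·1.23 + 21059·0.772 = 64383.515.
n_{Medium} = 1773·24817·1.23 / 64383.515 = 840.6.

840.6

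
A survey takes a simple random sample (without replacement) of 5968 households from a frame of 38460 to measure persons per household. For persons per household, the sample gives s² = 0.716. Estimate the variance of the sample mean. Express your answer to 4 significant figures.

1.014 × 10^-4

Under SRS without replacement, Var(ȳ) = (1 − f)·s²/n with f = n/N = 5968/38460 = 0.15517421.
Var(ȳ) = (1 − 0.15517421)·0.716/5968 = 0.84482579·1.1997319 × 10^-4 = 1.0135645 × 10^-4.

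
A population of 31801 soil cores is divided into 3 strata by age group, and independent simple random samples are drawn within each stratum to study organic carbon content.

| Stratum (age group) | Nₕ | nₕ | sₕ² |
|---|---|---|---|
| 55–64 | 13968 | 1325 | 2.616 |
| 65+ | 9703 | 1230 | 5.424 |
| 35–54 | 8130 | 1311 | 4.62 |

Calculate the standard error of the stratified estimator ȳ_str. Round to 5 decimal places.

Var(ȳ_str) = Σₕ Wₕ²(1 − fₕ)sₕ²/nₕ with Wₕ = Nₕ/N, N = 31801.
55–64: Wₕ = 0.43923147; term = 0.43923147²·(1 − 0.09485968)·2.616/1325 = 3.4476619 × 10^-4.
65+: Wₕ = 0.30511619; term = 0.30511619²·(1 − 0.12676492)·5.424/1230 = 3.5848935 × 10^-4.
35–54: Wₕ = 0.25565234; term = 0.25565234²·(1 − 0.16125461)·4.62/1311 = 1.9318303 × 10^-4.
Sum = 8.9643857 × 10^-4.
SE = √(8.9643857 × 10^-4) = 0.02994.

0.02994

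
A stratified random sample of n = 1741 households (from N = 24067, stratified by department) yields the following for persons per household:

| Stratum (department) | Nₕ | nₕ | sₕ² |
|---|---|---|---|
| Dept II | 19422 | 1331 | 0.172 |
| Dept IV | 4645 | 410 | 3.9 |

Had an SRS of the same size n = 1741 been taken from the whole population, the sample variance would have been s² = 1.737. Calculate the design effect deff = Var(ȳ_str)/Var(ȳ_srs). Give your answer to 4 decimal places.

0.4337

Var(ȳ_str) = Σ Wₕ²(1−fₕ)sₕ²/nₕ with Wₕ = Nₕ/24067:
  Dept II: (19422/24067)²·(1−1331/19422)·0.172/1331 = 7.8390421 × 10^-5
  Dept IV: (4645/24067)²·(1−410/4645)·3.9/410 = 3.2305463 × 10^-4
  → Var(ȳ_str) = 4.0144505 × 10^-4.
Var(ȳ_srs) = (1 − 1741/24067)·1.737/1741 = 9.2552895 × 10^-4.
deff = (4.0144505 × 10^-4) / (9.2552895 × 10^-4) = 0.4337.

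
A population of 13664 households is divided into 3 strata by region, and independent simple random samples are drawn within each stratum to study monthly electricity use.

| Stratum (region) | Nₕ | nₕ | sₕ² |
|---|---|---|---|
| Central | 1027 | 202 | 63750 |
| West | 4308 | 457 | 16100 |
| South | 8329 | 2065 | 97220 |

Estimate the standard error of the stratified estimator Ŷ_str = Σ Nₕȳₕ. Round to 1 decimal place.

57516.5

Var(Ŷ_str) = Σₕ Nₕ²(1 − fₕ)sₕ²/nₕ.
Central: 1027²·(1 − 202/1027)·63750/202 = 2.6739496 × 10^8.
West: 4308²·(1 − 457/4308)·16100/457 = 5.8446551 × 10^8.
South: 8329²·(1 − 2065/8329)·97220/2065 = 2.456293 × 10^9.
Sum = 3.3081535 × 10^9.
SE = √(3.3081535 × 10^9) = 57516.5.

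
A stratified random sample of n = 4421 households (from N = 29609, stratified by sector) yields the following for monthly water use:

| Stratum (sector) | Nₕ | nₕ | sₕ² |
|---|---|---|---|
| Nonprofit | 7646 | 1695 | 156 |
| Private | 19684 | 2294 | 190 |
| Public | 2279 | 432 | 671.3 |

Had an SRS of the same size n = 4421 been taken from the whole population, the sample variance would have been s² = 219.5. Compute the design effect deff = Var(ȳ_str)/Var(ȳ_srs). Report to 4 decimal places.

1.0554

Var(ȳ_str) = Σ Wₕ²(1−fₕ)sₕ²/nₕ with Wₕ = Nₕ/29609:
  Nonprofit: (7646/29609)²·(1−1695/7646)·156/1695 = 0.0047767406
  Private: (19684/29609)²·(1−2294/19684)·190/2294 = 0.03233893
  Public: (2279/29609)²·(1−432/2279)·671.3/432 = 0.0074609931
  → Var(ȳ_str) = 0.044576664.
Var(ȳ_srs) = (1 − 4421/29609)·219.5/4421 = 0.042236114.
deff = 0.044576664 / 0.042236114 = 1.0554.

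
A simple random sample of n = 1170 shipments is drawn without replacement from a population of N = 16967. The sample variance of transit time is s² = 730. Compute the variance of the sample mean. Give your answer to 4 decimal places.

Under SRS without replacement, Var(ȳ) = (1 − f)·s²/n with f = n/N = 1170/16967 = 0.06895739.
Var(ȳ) = (1 − 0.06895739)·730/1170 = 0.93104261·0.62393162 = 0.58090693.

0.5809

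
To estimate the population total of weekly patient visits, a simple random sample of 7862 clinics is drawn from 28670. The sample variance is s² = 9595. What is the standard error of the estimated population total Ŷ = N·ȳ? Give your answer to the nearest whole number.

26983

Var(Ŷ) = N²·Var(ȳ) = N²·(1 − n/N)·s²/n.
f = 7862/28670 = 0.27422393; Var(ȳ) = 0.72577607·9595/7862 = 0.88575699.
Var(Ŷ) = 28670² · 0.88575699 = 7.280647 × 10^8.
SE(Ŷ) = √(7.280647 × 10^8) = 26983.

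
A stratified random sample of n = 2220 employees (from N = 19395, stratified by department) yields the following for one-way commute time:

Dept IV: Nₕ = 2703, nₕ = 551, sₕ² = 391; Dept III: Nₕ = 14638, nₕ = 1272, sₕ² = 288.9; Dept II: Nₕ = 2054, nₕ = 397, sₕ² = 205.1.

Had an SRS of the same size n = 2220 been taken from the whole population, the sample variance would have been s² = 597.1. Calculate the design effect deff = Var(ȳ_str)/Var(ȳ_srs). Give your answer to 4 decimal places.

Var(ȳ_str) = Σ Wₕ²(1−fₕ)sₕ²/nₕ with Wₕ = Nₕ/19395:
  Dept IV: (2703/19395)²·(1−551/2703)·391/551 = 0.010973215
  Dept III: (14638/19395)²·(1−1272/14638)·288.9/1272 = 0.11813105
  Dept II: (2054/19395)²·(1−397/2054)·205.1/397 = 0.004674321
  → Var(ȳ_str) = 0.13377859.
Var(ȳ_srs) = (1 − 2220/19395)·597.1/2220 = 0.23817768.
deff = 0.13377859 / 0.23817768 = 0.5617.

0.5617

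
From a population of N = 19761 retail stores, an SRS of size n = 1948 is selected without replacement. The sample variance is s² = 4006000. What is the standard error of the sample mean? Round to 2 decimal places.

Under SRS without replacement, Var(ȳ) = (1 − f)·s²/n with f = n/N = 1948/19761 = 0.09857801.
Var(ȳ) = (1 − 0.09857801)·4006000/1948 = 0.90142199·2056.4682 = 1853.7456.
SE(ȳ) = √(1853.7456) = 43.06.

43.06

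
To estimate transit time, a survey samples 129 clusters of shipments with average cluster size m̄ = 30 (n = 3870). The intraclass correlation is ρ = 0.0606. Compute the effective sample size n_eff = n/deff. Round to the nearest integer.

1403

deff = 1 + (30 − 1)·0.0606 = 1 + 1.7574 = 2.7574.
n_eff = 3870 / 2.7574 = 1403.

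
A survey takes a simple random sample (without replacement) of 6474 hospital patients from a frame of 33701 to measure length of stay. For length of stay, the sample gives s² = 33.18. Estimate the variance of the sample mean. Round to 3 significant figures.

0.00414

Under SRS without replacement, Var(ȳ) = (1 − f)·s²/n with f = n/N = 6474/33701 = 0.19210112.
Var(ȳ) = (1 − 0.19210112)·33.18/6474 = 0.80789888·0.0051251158 = 0.0041405753.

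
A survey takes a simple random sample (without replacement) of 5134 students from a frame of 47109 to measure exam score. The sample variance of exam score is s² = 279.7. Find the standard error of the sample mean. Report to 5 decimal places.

Under SRS without replacement, Var(ȳ) = (1 − f)·s²/n with f = n/N = 5134/47109 = 0.10898130.
Var(ȳ) = (1 − 0.10898130)·279.7/5134 = 0.89101870·0.054479938 = 0.048542643.
SE(ȳ) = √(0.048542643) = 0.22032.

0.22032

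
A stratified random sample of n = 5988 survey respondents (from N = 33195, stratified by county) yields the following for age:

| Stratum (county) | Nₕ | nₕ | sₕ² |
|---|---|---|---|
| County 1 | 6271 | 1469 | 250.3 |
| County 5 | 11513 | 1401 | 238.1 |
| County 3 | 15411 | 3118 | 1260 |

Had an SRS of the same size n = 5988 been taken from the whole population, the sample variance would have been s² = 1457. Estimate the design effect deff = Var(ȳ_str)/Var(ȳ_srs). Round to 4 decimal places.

Var(ȳ_str) = Σ Wₕ²(1−fₕ)sₕ²/nₕ with Wₕ = Nₕ/33195:
  County 1: (6271/33195)²·(1−1469/6271)·250.3/1469 = 0.0046564256
  County 5: (11513/33195)²·(1−1401/11513)·238.1/1401 = 0.017955664
  County 3: (15411/33195)²·(1−3118/15411)·1260/3118 = 0.069476477
  → Var(ȳ_str) = 0.092088567.
Var(ȳ_srs) = (1 − 5988/33195)·1457/5988 = 0.19942782.
deff = 0.092088567 / 0.19942782 = 0.4618.

0.4618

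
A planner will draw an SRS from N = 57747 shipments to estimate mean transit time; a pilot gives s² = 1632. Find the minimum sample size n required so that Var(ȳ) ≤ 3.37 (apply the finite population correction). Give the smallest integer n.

481

Without fpc, n₀ = s²/D = 1632/3.37 = 484.2730.
With fpc, (1 − n/N)·s²/n ≤ D requires n ≥ n₀/(1 + n₀/N) = 484.2730/(1 + 484.2730/57747) = 480.2456.
Rounding up, n = 481.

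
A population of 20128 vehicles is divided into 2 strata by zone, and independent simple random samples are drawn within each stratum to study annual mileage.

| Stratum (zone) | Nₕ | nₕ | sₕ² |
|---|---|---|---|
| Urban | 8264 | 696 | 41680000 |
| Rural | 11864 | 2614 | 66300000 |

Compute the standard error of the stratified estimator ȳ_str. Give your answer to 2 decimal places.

126.94

Var(ȳ_str) = Σₕ Wₕ²(1 − fₕ)sₕ²/nₕ with Wₕ = Nₕ/N, N = 20128.
Urban: Wₕ = 0.41057234; term = 0.41057234²·(1 − 0.08422072)·41680000/696 = 9244.6113.
Rural: Wₕ = 0.58942766; term = 0.58942766²·(1 − 0.22033041)·66300000/2614 = 6870.3612.
Sum = 16114.973.
SE = √(16114.973) = 126.94.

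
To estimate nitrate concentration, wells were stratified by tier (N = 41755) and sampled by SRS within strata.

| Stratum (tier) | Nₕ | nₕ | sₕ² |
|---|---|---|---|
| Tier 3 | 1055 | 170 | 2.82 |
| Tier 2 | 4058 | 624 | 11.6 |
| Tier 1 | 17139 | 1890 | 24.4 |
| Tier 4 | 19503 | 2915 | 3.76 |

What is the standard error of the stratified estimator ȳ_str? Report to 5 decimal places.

Var(ȳ_str) = Σₕ Wₕ²(1 − fₕ)sₕ²/nₕ with Wₕ = Nₕ/N, N = 41755.
Tier 3: Wₕ = 0.02526644; term = 0.02526644²·(1 − 0.16113744)·2.82/170 = 8.8833943 × 10^-6.
Tier 2: Wₕ = 0.09718597; term = 0.09718597²·(1 − 0.15377033)·11.6/624 = 1.4858287 × 10^-4.
Tier 1: Wₕ = 0.41046581; term = 0.41046581²·(1 − 0.11027481)·24.4/1890 = 0.0019352536.
Tier 4: Wₕ = 0.46708179; term = 0.46708179²·(1 − 0.14946418)·3.76/2915 = 2.3934687 × 10^-4.
Sum = 0.0023320667.
SE = √(0.0023320667) = 0.04829.

0.04829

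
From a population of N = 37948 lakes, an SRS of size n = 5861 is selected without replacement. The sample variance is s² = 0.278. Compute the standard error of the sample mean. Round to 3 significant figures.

Under SRS without replacement, Var(ȳ) = (1 − f)·s²/n with f = n/N = 5861/37948 = 0.15444819.
Var(ȳ) = (1 − 0.15444819)·0.278/5861 = 0.84555181·4.7432179 × 10^-5 = 4.0106365 × 10^-5.
SE(ȳ) = √(4.0106365 × 10^-5) = 0.00633.

0.00633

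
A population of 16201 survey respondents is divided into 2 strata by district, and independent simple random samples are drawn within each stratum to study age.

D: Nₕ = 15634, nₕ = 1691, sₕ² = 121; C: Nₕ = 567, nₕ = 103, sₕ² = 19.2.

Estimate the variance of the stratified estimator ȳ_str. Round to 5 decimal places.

Var(ȳ_str) = Σₕ Wₕ²(1 − fₕ)sₕ²/nₕ with Wₕ = Nₕ/N, N = 16201.
D: Wₕ = 0.96500216; term = 0.96500216²·(1 − 0.10816170)·121/1691 = 0.059427089.
C: Wₕ = 0.03499784; term = 0.03499784²·(1 − 0.18165785)·19.2/103 = 1.8684497 × 10^-4.
Sum = 0.059613934.

0.05961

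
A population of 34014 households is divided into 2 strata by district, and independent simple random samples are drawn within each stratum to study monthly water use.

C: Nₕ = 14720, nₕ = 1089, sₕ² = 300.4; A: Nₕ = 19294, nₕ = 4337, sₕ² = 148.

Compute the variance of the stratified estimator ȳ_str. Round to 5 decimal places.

0.05635

Var(ȳ_str) = Σₕ Wₕ²(1 − fₕ)sₕ²/nₕ with Wₕ = Nₕ/N, N = 34014.
C: Wₕ = 0.43276298; term = 0.43276298²·(1 − 0.07398098)·300.4/1089 = 0.047840109.
A: Wₕ = 0.56723702; term = 0.56723702²·(1 − 0.22478491)·148/4337 = 0.0085118438.
Sum = 0.056351953.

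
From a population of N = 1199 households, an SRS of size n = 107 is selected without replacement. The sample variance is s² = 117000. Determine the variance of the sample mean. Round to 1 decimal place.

Under SRS without replacement, Var(ȳ) = (1 − f)·s²/n with f = n/N = 107/1199 = 0.08924103.
Var(ȳ) = (1 − 0.08924103)·117000/107 = 0.91075897·1093.4579 = 995.87663.

995.9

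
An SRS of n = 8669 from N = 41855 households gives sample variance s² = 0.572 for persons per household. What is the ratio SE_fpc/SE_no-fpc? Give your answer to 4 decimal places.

f = n/N = 8669/41855 = 0.20711982.
SE_no-fpc = √(s²/n) = 0.008122945; SE_fpc = √((1−f)s²/n) = 0.0072329805.
Ratio = √(1−f) = 0.89043820.

0.8904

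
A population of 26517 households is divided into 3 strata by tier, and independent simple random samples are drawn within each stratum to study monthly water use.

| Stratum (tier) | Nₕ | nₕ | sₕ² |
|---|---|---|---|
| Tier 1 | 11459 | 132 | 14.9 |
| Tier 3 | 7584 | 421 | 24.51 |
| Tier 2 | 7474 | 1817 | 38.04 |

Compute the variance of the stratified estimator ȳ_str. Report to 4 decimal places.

0.0266

Var(ȳ_str) = Σₕ Wₕ²(1 − fₕ)sₕ²/nₕ with Wₕ = Nₕ/N, N = 26517.
Tier 1: Wₕ = 0.43213787; term = 0.43213787²·(1 − 0.01151933)·14.9/132 = 0.02083652.
Tier 3: Wₕ = 0.28600520; term = 0.28600520²·(1 − 0.05551160)·24.51/421 = 0.0044978577.
Tier 2: Wₕ = 0.28185692; term = 0.28185692²·(1 − 0.24310945)·38.04/1817 = 0.0012588561.
Sum = 0.026593234.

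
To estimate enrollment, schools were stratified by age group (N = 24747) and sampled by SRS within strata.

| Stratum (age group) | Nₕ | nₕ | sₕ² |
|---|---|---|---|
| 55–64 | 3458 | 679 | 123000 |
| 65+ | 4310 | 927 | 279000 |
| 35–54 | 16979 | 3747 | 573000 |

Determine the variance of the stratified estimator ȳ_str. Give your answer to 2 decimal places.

66.11

Var(ȳ_str) = Σₕ Wₕ²(1 − fₕ)sₕ²/nₕ with Wₕ = Nₕ/N, N = 24747.
55–64: Wₕ = 0.13973411; term = 0.13973411²·(1 − 0.19635628)·123000/679 = 2.8425215.
65+: Wₕ = 0.17416252; term = 0.17416252²·(1 − 0.21508121)·279000/927 = 7.1657.
35–54: Wₕ = 0.68610337; term = 0.68610337²·(1 − 0.22068437)·573000/3747 = 56.100071.
Sum = 66.108293.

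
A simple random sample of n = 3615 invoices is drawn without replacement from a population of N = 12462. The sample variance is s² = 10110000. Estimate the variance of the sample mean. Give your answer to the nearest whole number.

1985

Under SRS without replacement, Var(ȳ) = (1 − f)·s²/n with f = n/N = 3615/12462 = 0.29008185.
Var(ȳ) = (1 − 0.29008185)·10110000/3615 = 0.70991815·2796.6805 = 1985.4142.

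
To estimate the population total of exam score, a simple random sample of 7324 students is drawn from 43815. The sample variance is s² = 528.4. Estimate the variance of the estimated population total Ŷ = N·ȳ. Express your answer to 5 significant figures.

1.1535 × 10^8

Var(Ŷ) = N²·Var(ȳ) = N²·(1 − n/N)·s²/n.
f = 7324/43815 = 0.16715737; Var(ȳ) = 0.83284263·528.4/7324 = 0.060086571.
Var(Ŷ) = 43815² · 0.060086571 = 1.1535145 × 10^8.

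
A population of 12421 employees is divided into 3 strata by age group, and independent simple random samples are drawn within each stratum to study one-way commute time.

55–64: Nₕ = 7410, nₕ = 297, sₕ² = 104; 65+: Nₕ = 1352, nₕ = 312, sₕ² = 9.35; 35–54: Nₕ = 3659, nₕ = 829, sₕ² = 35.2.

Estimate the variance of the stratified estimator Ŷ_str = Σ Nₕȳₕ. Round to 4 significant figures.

Var(Ŷ_str) = Σₕ Nₕ²(1 − fₕ)sₕ²/nₕ.
55–64: 7410²·(1 − 297/7410)·104/297 = 1.8456439 × 10^7.
65+: 1352²·(1 − 312/1352)·9.35/312 = 42137.333.
35–54: 3659²·(1 − 829/3659)·35.2/829 = 439680.27.
Sum = 1.8938257 × 10^7.

1.894 × 10^7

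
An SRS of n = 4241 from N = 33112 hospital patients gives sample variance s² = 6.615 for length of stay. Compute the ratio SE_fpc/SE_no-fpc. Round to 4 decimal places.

0.9338

f = n/N = 4241/33112 = 0.12808045.
SE_no-fpc = √(s²/n) = 0.03949397; SE_fpc = √((1−f)s²/n) = 0.036878139.
Ratio = √(1−f) = 0.93376632.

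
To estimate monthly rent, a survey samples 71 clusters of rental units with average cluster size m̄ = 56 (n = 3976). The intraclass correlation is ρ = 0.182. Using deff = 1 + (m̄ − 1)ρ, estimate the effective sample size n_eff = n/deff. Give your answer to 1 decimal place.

361.1

deff = 1 + (56 − 1)·0.182 = 1 + 10.01 = 11.01.
n_eff = 3976 / 11.01 = 361.1.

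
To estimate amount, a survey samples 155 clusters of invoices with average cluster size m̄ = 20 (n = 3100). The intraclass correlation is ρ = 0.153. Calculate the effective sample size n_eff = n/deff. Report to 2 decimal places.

deff = 1 + (20 − 1)·0.153 = 1 + 2.907 = 3.907.
n_eff = 3100 / 3.907 = 793.45.

793.45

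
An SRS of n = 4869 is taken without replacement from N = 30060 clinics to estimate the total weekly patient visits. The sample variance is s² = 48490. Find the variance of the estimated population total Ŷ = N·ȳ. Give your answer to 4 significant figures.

Var(Ŷ) = N²·Var(ȳ) = N²·(1 − n/N)·s²/n.
f = 4869/30060 = 0.16197605; Var(ȳ) = 0.83802395·48490/4869 = 8.3458167.
Var(Ŷ) = 30060² · 8.3458167 = 7.54131 × 10^9.

7.541 × 10^9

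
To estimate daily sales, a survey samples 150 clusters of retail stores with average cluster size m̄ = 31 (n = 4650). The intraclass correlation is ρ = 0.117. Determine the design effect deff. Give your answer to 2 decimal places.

4.51

deff = 1 + (31 − 1)·0.117 = 1 + 3.51 = 4.51.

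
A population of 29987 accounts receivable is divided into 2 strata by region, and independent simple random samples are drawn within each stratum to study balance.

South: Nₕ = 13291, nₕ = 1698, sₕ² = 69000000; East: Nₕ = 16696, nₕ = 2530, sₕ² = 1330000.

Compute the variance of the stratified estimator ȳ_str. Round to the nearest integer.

7101

Var(ȳ_str) = Σₕ Wₕ²(1 − fₕ)sₕ²/nₕ with Wₕ = Nₕ/N, N = 29987.
South: Wₕ = 0.44322540; term = 0.44322540²·(1 − 0.12775562)·69000000/1698 = 6963.0395.
East: Wₕ = 0.55677460; term = 0.55677460²·(1 − 0.15153330)·1330000/2530 = 138.26898.
Sum = 7101.3085.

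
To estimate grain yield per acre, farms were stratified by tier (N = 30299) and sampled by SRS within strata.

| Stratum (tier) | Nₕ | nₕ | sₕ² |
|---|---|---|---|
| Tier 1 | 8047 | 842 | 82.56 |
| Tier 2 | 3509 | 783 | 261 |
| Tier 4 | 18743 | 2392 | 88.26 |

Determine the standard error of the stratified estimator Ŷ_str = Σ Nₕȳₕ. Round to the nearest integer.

4492

Var(Ŷ_str) = Σₕ Nₕ²(1 − fₕ)sₕ²/nₕ.
Tier 1: 8047²·(1 − 842/8047)·82.56/842 = 5.684936 × 10^6.
Tier 2: 3509²·(1 − 783/3509)·261/783 = 3.1885113 × 10^6.
Tier 4: 18743²·(1 − 2392/18743)·88.26/2392 = 1.130801 × 10^7.
Sum = 2.0181457 × 10^7.
SE = √(2.0181457 × 10^7) = 4492.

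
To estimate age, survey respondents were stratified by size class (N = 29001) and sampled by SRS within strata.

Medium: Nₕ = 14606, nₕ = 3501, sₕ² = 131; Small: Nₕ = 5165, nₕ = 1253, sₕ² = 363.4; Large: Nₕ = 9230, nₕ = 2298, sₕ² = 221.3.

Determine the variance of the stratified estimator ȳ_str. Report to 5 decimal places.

Var(ȳ_str) = Σₕ Wₕ²(1 − fₕ)sₕ²/nₕ with Wₕ = Nₕ/N, N = 29001.
Medium: Wₕ = 0.50363781; term = 0.50363781²·(1 − 0.23969602)·131/3501 = 0.0072161092.
Small: Wₕ = 0.17809731; term = 0.17809731²·(1 − 0.24259439)·363.4/1253 = 0.0069675016.
Large: Wₕ = 0.31826489; term = 0.31826489²·(1 − 0.24897075)·221.3/2298 = 0.0073259795.
Sum = 0.02150959.

0.02151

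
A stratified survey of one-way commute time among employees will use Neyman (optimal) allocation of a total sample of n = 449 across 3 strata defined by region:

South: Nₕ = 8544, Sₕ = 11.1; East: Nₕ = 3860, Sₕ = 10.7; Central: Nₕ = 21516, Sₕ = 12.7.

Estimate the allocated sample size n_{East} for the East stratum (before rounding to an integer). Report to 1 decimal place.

Neyman allocation: nₕ = n·NₕSₕ / Σⱼ NⱼSⱼ.
Σ NⱼSⱼ = 8544·11.1 + 3860·10.7 + 21516·12.7 = 409393.6.
n_{East} = 449·3860·10.7 / 409393.6 = 45.3.

45.3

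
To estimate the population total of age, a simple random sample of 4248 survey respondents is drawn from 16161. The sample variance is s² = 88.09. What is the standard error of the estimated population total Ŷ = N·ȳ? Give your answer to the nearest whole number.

1998

Var(Ŷ) = N²·Var(ȳ) = N²·(1 − n/N)·s²/n.
f = 4248/16161 = 0.26285502; Var(ȳ) = 0.73714498·88.09/4248 = 0.015286041.
Var(Ŷ) = 16161² · 0.015286041 = 3.9923764 × 10^6.
SE(Ŷ) = √(3.9923764 × 10^6) = 1998.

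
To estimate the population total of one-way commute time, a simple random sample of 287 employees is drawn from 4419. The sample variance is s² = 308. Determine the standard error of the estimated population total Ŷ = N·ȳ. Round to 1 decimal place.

Var(Ŷ) = N²·Var(ȳ) = N²·(1 − n/N)·s²/n.
f = 287/4419 = 0.06494682; Var(ȳ) = 0.93505318·308/287 = 1.0034717.
Var(Ŷ) = 4419² · 1.0034717 = 1.9595355 × 10^7.
SE(Ŷ) = √(1.9595355 × 10^7) = 4426.7.

4426.7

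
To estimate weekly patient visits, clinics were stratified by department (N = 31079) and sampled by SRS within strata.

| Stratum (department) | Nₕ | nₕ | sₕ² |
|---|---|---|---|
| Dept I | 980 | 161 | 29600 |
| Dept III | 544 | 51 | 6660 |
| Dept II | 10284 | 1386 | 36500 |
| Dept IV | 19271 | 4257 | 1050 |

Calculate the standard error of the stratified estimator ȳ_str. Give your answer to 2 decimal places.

1.66

Var(ȳ_str) = Σₕ Wₕ²(1 − fₕ)sₕ²/nₕ with Wₕ = Nₕ/N, N = 31079.
Dept I: Wₕ = 0.03153255; term = 0.03153255²·(1 − 0.16428571)·29600/161 = 0.15277129.
Dept III: Wₕ = 0.01750378; term = 0.01750378²·(1 − 0.09375000)·6660/51 = 0.036258998.
Dept II: Wₕ = 0.33089868; term = 0.33089868²·(1 − 0.13477246)·36500/1386 = 2.4948821.
Dept IV: Wₕ = 0.62006500; term = 0.62006500²·(1 − 0.22090187)·1050/4257 = 0.073884313.
Sum = 2.7577967.
SE = √(2.7577967) = 1.66.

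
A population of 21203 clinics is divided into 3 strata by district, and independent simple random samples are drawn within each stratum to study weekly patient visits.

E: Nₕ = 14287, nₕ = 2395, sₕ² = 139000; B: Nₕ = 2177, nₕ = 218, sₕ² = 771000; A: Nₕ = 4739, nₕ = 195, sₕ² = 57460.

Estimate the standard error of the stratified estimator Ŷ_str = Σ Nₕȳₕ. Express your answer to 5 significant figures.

Var(Ŷ_str) = Σₕ Nₕ²(1 − fₕ)sₕ²/nₕ.
E: 14287²·(1 − 2395/14287)·139000/2395 = 9.8606428 × 10^9.
B: 2177²·(1 − 218/2177)·771000/218 = 1.5083105 × 10^10.
A: 4739²·(1 − 195/4739)·57460/195 = 6.3453567 × 10^9.
Sum = 3.1289105 × 10^10.
SE = √(3.1289105 × 10^10) = 176890.

176890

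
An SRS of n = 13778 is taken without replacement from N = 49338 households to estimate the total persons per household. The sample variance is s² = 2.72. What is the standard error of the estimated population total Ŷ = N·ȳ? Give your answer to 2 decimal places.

Var(Ŷ) = N²·Var(ȳ) = N²·(1 − n/N)·s²/n.
f = 13778/49338 = 0.27925737; Var(ȳ) = 0.72074263·2.72/13778 = 1.4228625 × 10^-4.
Var(Ŷ) = 49338² · (1.4228625 × 10^-4) = 346358.63.
SE(Ŷ) = √(346358.63) = 588.52.

588.52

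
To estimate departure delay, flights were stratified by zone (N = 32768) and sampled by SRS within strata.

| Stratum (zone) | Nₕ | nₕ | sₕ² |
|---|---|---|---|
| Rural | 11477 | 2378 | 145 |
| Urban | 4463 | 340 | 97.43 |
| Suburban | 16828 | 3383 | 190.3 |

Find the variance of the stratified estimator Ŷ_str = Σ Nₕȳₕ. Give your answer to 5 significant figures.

2.4368 × 10^7

Var(Ŷ_str) = Σₕ Nₕ²(1 − fₕ)sₕ²/nₕ.
Rural: 11477²·(1 − 2378/11477)·145/2378 = 6.3676355 × 10^6.
Urban: 4463²·(1 − 340/4463)·97.43/340 = 5.2729543 × 10^6.
Suburban: 16828²·(1 − 3383/16828)·190.3/3383 = 1.2727119 × 10^7.
Sum = 2.4367709 × 10^7.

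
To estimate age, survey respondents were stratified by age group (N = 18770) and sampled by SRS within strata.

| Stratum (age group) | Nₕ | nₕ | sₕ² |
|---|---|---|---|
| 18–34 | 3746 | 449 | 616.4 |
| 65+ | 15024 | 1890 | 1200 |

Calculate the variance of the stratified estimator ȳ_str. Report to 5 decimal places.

0.40374

Var(ȳ_str) = Σₕ Wₕ²(1 − fₕ)sₕ²/nₕ with Wₕ = Nₕ/N, N = 18770.
18–34: Wₕ = 0.19957379; term = 0.19957379²·(1 − 0.11986119)·616.4/449 = 0.048125412.
65+: Wₕ = 0.80042621; term = 0.80042621²·(1 − 0.12579872)·1200/1890 = 0.35560961.
Sum = 0.40373502.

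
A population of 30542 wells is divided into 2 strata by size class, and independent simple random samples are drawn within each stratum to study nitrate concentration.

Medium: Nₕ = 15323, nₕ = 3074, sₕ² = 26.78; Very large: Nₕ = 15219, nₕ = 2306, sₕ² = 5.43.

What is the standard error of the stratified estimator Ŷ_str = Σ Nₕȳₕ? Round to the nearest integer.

Var(Ŷ_str) = Σₕ Nₕ²(1 − fₕ)sₕ²/nₕ.
Medium: 15323²·(1 − 3074/15323)·26.78/3074 = 1.6351257 × 10^6.
Very large: 15219²·(1 − 2306/15219)·5.43/2306 = 462757.85.
Sum = 2.0978836 × 10^6.
SE = √(2.0978836 × 10^6) = 1448.

1448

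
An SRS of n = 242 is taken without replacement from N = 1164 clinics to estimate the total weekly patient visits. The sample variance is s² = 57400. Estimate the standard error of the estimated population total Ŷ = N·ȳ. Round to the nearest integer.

15955

Var(Ŷ) = N²·Var(ȳ) = N²·(1 − n/N)·s²/n.
f = 242/1164 = 0.20790378; Var(ȳ) = 0.79209622·57400/242 = 187.87737.
Var(Ŷ) = 1164² · 187.87737 = 2.545543 × 10^8.
SE(Ŷ) = √(2.545543 × 10^8) = 15955.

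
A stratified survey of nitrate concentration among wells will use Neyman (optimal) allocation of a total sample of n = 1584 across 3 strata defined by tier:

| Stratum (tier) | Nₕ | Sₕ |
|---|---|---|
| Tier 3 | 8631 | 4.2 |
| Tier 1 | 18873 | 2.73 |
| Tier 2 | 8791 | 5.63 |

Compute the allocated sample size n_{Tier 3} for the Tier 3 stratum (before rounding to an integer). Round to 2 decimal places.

Neyman allocation: nₕ = n·NₕSₕ / Σⱼ NⱼSⱼ.
Σ NⱼSⱼ = 8631·4.2 + 18873·2.73 + 8791·5.63 = 137266.82.
n_{Tier 3} = 1584·8631·4.2 / 137266.82 = 418.31.

418.31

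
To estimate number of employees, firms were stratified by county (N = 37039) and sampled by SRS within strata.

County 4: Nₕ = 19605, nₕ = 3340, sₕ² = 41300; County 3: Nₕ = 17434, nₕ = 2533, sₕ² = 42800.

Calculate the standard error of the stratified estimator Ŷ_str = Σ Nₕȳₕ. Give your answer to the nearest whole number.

91283

Var(Ŷ_str) = Σₕ Nₕ²(1 − fₕ)sₕ²/nₕ.
County 4: 19605²·(1 − 3340/19605)·41300/3340 = 3.9429793 × 10^9.
County 3: 17434²·(1 − 2533/17434)·42800/2533 = 4.3895605 × 10^9.
Sum = 8.3325398 × 10^9.
SE = √(8.3325398 × 10^9) = 91283.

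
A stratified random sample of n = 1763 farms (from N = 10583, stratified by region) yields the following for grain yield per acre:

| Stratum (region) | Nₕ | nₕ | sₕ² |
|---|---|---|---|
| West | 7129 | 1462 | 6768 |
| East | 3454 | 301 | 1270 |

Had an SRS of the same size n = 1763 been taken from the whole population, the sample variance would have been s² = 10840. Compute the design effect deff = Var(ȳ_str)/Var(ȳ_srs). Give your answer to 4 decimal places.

Var(ȳ_str) = Σ Wₕ²(1−fₕ)sₕ²/nₕ with Wₕ = Nₕ/10583:
  West: (7129/10583)²·(1−1462/7129)·6768/1462 = 1.669849
  East: (3454/10583)²·(1−301/3454)·1270/301 = 0.41026639
  → Var(ȳ_str) = 2.0801154.
Var(ȳ_srs) = (1 − 1763/10583)·10840/1763 = 5.1243261.
deff = 2.0801154 / 5.1243261 = 0.4059.

0.4059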